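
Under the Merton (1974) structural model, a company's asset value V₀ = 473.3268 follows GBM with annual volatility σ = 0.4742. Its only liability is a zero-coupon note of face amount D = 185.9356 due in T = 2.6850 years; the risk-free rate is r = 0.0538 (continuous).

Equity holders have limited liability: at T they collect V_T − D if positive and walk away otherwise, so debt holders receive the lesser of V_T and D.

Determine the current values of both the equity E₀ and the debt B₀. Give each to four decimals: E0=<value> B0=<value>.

d₁ = [ln(V₀/D) + (r + σ²/2)T] / (σ√T)
   = [ln(473.3268/185.9356) + (0.0538 + 0.5·0.4742²)·2.6850] / (0.4742·√2.6850)
   = [0.934386 + 0.446335] / 0.777023 = 1.776938
d₂ = d₁ − σ√T = 1.776938 − 0.777023 = 0.999915
N(d₁) = 0.962211,  N(d₂) = 0.841324,  e^(−rT) = 0.865496
E₀ = V₀·N(d₁) − D·e^(−rT)·N(d₂)
   = 473.3268·0.962211 − 185.9356·0.865496·0.841324 = 320.048830
B₀ = V₀ − E₀ = 473.3268 − 320.048830 = 153.277970

E0=320.0488 B0=153.2780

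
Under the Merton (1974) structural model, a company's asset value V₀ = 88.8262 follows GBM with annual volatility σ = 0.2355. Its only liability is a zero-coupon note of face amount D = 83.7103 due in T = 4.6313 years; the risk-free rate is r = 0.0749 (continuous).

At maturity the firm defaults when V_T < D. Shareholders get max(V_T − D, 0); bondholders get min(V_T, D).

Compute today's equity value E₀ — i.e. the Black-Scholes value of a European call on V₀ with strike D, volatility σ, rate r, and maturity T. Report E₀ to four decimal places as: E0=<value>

E0=33.9751

d₁ = [ln(V₀/D) + (r + σ²/2)T] / (σ√T)
   = [ln(88.8262/83.7103) + (0.0749 + 0.5·0.2355²)·4.6313] / (0.2355·√4.6313)
   = [0.059320 + 0.475311] / 0.506807 = 1.054900
d₂ = d₁ − σ√T = 1.054900 − 0.506807 = 0.548093
N(d₁) = 0.854265,  N(d₂) = 0.708186,  e^(−rT) = 0.706887
E₀ = V₀·N(d₁) − D·e^(−rT)·N(d₂)
   = 88.8262·0.854265 − 83.7103·0.706887·0.708186 = 33.975057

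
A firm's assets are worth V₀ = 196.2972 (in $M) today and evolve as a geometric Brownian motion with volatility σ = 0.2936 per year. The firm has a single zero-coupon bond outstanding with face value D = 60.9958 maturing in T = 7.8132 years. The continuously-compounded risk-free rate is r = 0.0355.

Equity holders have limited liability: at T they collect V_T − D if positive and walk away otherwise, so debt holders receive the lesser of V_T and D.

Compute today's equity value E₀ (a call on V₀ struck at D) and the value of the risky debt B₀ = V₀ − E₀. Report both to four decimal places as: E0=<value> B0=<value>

E0=151.2269 B0=45.0703

d₁ = [ln(V₀/D) + (r + σ²/2)T] / (σ√T)
   = [ln(196.2972/60.9958) + (0.0355 + 0.5·0.2936²)·7.8132] / (0.2936·√7.8132)
   = [1.168825 + 0.614121] / 0.820674 = 2.172540
d₂ = d₁ − σ√T = 2.172540 − 0.820674 = 1.351866
N(d₁) = 0.985093,  N(d₂) = 0.911791,  e^(−rT) = 0.757775
E₀ = V₀·N(d₁) − D·e^(−rT)·N(d₂)
   = 196.2972·0.985093 − 60.9958·0.757775·0.911791 = 151.226923
B₀ = V₀ − E₀ = 196.2972 − 151.226923 = 45.070277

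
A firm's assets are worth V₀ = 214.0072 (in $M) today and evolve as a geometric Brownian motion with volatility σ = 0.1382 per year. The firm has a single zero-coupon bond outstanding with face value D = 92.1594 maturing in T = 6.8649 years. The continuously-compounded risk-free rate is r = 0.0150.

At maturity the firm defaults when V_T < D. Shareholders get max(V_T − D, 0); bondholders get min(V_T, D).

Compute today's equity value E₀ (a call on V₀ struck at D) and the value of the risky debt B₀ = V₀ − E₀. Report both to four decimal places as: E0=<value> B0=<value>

d₁ = [ln(V₀/D) + (r + σ²/2)T] / (σ√T)
   = [ln(214.0072/92.1594) + (0.0150 + 0.5·0.1382²)·6.8649] / (0.1382·√6.8649)
   = [0.842490 + 0.168531] / 0.362097 = 2.792125
d₂ = d₁ − σ√T = 2.792125 − 0.362097 = 2.430028
N(d₁) = 0.997382,  N(d₂) = 0.992451,  e^(−rT) = 0.902151
E₀ = V₀·N(d₁) − D·e^(−rT)·N(d₂)
   = 214.0072·0.997382 − 92.1594·0.902151·0.992451 = 130.932835
B₀ = V₀ − E₀ = 214.0072 − 130.932835 = 83.074365

E0=130.9328 B0=83.0744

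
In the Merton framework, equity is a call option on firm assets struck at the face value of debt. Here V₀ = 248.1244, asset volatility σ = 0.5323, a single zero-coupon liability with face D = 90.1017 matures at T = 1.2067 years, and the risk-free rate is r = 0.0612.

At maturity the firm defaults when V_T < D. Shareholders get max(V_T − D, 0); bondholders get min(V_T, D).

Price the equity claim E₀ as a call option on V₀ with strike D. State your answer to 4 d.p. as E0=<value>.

d₁ = [ln(V₀/D) + (r + σ²/2)T] / (σ√T)
   = [ln(248.1244/90.1017) + (0.0612 + 0.5·0.5323²)·1.2067] / (0.5323·√1.2067)
   = [1.012991 + 0.244805] / 0.584731 = 2.151068
d₂ = d₁ − σ√T = 2.151068 − 0.584731 = 1.566337
N(d₁) = 0.984265,  N(d₂) = 0.941365,  e^(−rT) = 0.928811
E₀ = V₀·N(d₁) − D·e^(−rT)·N(d₂)
   = 248.1244·0.984265 − 90.1017·0.928811·0.941365 = 165.439615

E0=165.4396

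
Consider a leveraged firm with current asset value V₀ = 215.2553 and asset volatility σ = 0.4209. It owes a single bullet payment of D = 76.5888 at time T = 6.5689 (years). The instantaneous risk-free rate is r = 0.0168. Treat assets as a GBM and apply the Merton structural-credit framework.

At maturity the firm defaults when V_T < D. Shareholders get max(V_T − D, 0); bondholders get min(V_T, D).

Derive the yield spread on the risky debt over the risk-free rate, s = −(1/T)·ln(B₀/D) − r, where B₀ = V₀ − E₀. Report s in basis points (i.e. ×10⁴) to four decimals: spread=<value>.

d₁ = [ln(V₀/D) + (r + σ²/2)T] / (σ√T)
   = [ln(215.2553/76.5888) + (0.0168 + 0.5·0.4209²)·6.5689] / (0.4209·√6.5689)
   = [1.033374 + 0.692220] / 1.078761 = 1.599607
d₂ = d₁ − σ√T = 1.599607 − 1.078761 = 0.520846
N(d₁) = 0.945157,  N(d₂) = 0.698763,  e^(−rT) = 0.895514
E₀ = V₀·N(d₁) − D·e^(−rT)·N(d₂)
   = 215.2553·0.945157 − 76.5888·0.895514·0.698763 = 155.524484
B₀ = V₀ − E₀ = 215.2553 − 155.524484 = 59.730816
spread = −(1/T)·ln(B₀/D) − r = −(1/6.5689)·ln(59.730816/76.5888) − 0.0168 = 0.02104542
in basis points: 0.02104542 × 10⁴ = 210.4542 bp

spread=210.4542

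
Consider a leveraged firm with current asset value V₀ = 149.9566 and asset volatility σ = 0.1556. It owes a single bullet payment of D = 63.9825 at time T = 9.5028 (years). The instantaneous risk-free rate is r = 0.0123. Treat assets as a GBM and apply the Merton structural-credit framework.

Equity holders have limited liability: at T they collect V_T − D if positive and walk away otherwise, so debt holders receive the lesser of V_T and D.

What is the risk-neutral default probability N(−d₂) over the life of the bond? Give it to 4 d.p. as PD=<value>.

d₁ = [ln(V₀/D) + (r + σ²/2)T] / (σ√T)
   = [ln(149.9566/63.9825) + (0.0123 + 0.5·0.1556²)·9.5028] / (0.1556·√9.5028)
   = [0.851736 + 0.231922] / 0.479662 = 2.259213
d₂ = d₁ − σ√T = 2.259213 − 0.479662 = 1.779550
risk-neutral PD = N(−d₂) = N(-1.779550) = 0.037575

PD=0.0376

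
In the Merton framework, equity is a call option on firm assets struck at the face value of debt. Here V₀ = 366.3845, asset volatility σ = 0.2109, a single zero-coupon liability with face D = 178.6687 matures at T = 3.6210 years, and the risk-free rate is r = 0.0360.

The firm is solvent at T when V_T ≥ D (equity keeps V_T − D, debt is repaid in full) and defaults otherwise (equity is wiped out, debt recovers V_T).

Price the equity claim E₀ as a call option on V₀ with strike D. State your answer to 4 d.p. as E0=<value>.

d₁ = [ln(V₀/D) + (r + σ²/2)T] / (σ√T)
   = [ln(366.3845/178.6687) + (0.0360 + 0.5·0.2109²)·3.6210] / (0.2109·√3.6210)
   = [0.718150 + 0.210885] / 0.401320 = 2.314948
d₂ = d₁ − σ√T = 2.314948 − 0.401320 = 1.913628
N(d₁) = 0.989692,  N(d₂) = 0.972166,  e^(−rT) = 0.877783
E₀ = V₀·N(d₁) − D·e^(−rT)·N(d₂)
   = 366.3845·0.989692 − 178.6687·0.877783·0.972166 = 210.140771

E0=210.1408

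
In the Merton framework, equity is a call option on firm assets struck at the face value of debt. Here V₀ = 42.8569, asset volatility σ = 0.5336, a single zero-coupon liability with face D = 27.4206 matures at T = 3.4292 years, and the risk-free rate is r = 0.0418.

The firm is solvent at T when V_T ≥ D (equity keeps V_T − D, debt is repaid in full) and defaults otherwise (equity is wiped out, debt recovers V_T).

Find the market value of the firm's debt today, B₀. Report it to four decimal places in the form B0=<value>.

B0=18.7514

d₁ = [ln(V₀/D) + (r + σ²/2)T] / (σ√T)
   = [ln(42.8569/27.4206) + (0.0418 + 0.5·0.5336²)·3.4292] / (0.5336·√3.4292)
   = [0.446572 + 0.631537] / 0.988126 = 1.091064
d₂ = d₁ − σ√T = 1.091064 − 0.988126 = 0.102939
N(d₁) = 0.862378,  N(d₂) = 0.540994,  e^(−rT) = 0.866459
E₀ = V₀·N(d₁) − D·e^(−rT)·N(d₂)
   = 42.8569·0.862378 − 27.4206·0.866459·0.540994 = 24.105451
B₀ = V₀ − E₀ = 42.8569 − 24.105451 = 18.751449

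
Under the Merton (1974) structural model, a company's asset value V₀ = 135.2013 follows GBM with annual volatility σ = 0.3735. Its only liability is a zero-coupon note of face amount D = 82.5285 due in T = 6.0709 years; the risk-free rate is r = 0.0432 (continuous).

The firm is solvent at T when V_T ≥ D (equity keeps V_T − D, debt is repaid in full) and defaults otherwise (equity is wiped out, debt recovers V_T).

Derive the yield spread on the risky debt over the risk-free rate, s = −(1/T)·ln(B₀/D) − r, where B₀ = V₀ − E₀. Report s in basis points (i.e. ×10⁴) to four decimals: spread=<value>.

d₁ = [ln(V₀/D) + (r + σ²/2)T] / (σ√T)
   = [ln(135.2013/82.5285) + (0.0432 + 0.5·0.3735²)·6.0709] / (0.3735·√6.0709)
   = [0.493621 + 0.685715] / 0.920274 = 1.281505
d₂ = d₁ − σ√T = 1.281505 − 0.920274 = 0.361231
N(d₁) = 0.899992,  N(d₂) = 0.641037,  e^(−rT) = 0.769309
E₀ = V₀·N(d₁) − D·e^(−rT)·N(d₂)
   = 135.2013·0.899992 − 82.5285·0.769309·0.641037 = 80.980715
B₀ = V₀ − E₀ = 135.2013 − 80.980715 = 54.220585
spread = −(1/T)·ln(B₀/D) − r = −(1/6.0709)·ln(54.220585/82.5285) − 0.0432 = 0.02599618
in basis points: 0.02599618 × 10⁴ = 259.9618 bp

spread=259.9618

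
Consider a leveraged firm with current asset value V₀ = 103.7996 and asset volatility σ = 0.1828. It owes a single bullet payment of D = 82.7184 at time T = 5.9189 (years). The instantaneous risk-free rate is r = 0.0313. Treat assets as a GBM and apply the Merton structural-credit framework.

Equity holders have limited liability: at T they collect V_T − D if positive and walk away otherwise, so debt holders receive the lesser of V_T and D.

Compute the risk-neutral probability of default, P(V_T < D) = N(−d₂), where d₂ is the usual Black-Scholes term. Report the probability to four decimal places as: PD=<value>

d₁ = [ln(V₀/D) + (r + σ²/2)T] / (σ√T)
   = [ln(103.7996/82.7184) + (0.0313 + 0.5·0.1828²)·5.9189] / (0.1828·√5.9189)
   = [0.227020 + 0.284154] / 0.444730 = 1.149403
d₂ = d₁ − σ√T = 1.149403 − 0.444730 = 0.704672
risk-neutral PD = N(−d₂) = N(-0.704672) = 0.240507

PD=0.2405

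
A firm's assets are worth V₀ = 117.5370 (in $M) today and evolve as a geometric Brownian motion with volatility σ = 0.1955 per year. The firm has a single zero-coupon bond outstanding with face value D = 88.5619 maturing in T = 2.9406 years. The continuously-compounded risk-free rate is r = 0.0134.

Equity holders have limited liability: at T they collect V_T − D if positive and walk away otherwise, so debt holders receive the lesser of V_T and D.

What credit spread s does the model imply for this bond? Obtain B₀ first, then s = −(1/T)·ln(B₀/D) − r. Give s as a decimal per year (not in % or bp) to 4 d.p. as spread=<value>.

d₁ = [ln(V₀/D) + (r + σ²/2)T] / (σ√T)
   = [ln(117.5370/88.5619) + (0.0134 + 0.5·0.1955²)·2.9406] / (0.1955·√2.9406)
   = [0.283051 + 0.095599] / 0.335247 = 1.129468
d₂ = d₁ − σ√T = 1.129468 − 0.335247 = 0.794221
N(d₁) = 0.870650,  N(d₂) = 0.786467,  e^(−rT) = 0.961362
E₀ = V₀·N(d₁) − D·e^(−rT)·N(d₂)
   = 117.5370·0.870650 − 88.5619·0.961362·0.786467 = 35.373742
B₀ = V₀ − E₀ = 117.5370 − 35.373742 = 82.163258
spread = −(1/T)·ln(B₀/D) − r = −(1/2.9406)·ln(82.163258/88.5619) − 0.0134 = 0.01210280

spread=0.0121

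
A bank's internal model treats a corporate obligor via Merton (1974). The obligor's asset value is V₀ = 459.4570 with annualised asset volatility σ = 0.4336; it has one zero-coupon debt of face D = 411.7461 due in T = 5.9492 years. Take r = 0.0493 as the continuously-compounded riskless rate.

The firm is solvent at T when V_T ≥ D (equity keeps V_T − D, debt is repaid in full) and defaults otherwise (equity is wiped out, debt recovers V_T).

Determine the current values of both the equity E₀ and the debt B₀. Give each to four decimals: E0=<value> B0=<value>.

d₁ = [ln(V₀/D) + (r + σ²/2)T] / (σ√T)
   = [ln(459.4570/411.7461) + (0.0493 + 0.5·0.4336²)·5.9492] / (0.4336·√5.9492)
   = [0.109638 + 0.852547] / 1.057593 = 0.909788
d₂ = d₁ − σ√T = 0.909788 − 1.057593 = -0.147805
N(d₁) = 0.818533,  N(d₂) = 0.441248,  e^(−rT) = 0.745802
E₀ = V₀·N(d₁) − D·e^(−rT)·N(d₂)
   = 459.4570·0.818533 − 411.7461·0.745802·0.441248 = 240.581690
B₀ = V₀ − E₀ = 459.4570 − 240.581690 = 218.875310

E0=240.5817 B0=218.8753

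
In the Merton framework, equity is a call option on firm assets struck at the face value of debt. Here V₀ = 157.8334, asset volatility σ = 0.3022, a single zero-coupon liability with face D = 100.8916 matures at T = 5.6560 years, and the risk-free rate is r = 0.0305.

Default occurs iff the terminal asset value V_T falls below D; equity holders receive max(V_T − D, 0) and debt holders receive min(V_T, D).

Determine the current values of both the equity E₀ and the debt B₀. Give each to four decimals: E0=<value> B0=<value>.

E0=81.5295 B0=76.3039

d₁ = [ln(V₀/D) + (r + σ²/2)T] / (σ√T)
   = [ln(157.8334/100.8916) + (0.0305 + 0.5·0.3022²)·5.6560] / (0.3022·√5.6560)
   = [0.447493 + 0.430775] / 0.718703 = 1.222019
d₂ = d₁ − σ√T = 1.222019 − 0.718703 = 0.503316
N(d₁) = 0.889150,  N(d₂) = 0.692629,  e^(−rT) = 0.841552
E₀ = V₀·N(d₁) − D·e^(−rT)·N(d₂)
   = 157.8334·0.889150 − 100.8916·0.841552·0.692629 = 81.529523
B₀ = V₀ − E₀ = 157.8334 − 81.529523 = 76.303877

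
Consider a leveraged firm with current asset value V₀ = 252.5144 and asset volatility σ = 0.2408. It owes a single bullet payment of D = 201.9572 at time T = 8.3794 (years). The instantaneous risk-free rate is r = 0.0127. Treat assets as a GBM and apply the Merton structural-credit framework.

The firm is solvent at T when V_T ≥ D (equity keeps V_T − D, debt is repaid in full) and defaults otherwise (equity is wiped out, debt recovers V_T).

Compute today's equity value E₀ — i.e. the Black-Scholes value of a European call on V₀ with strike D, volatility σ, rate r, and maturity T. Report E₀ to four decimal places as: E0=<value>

d₁ = [ln(V₀/D) + (r + σ²/2)T] / (σ√T)
   = [ln(252.5144/201.9572) + (0.0127 + 0.5·0.2408²)·8.3794] / (0.2408·√8.3794)
   = [0.223412 + 0.349357] / 0.697048 = 0.821706
d₂ = d₁ − σ√T = 0.821706 − 0.697048 = 0.124658
N(d₁) = 0.794378,  N(d₂) = 0.549603,  e^(−rT) = 0.899048
E₀ = V₀·N(d₁) − D·e^(−rT)·N(d₂)
   = 252.5144·0.794378 − 201.9572·0.899048·0.549603 = 100.800878

E0=100.8009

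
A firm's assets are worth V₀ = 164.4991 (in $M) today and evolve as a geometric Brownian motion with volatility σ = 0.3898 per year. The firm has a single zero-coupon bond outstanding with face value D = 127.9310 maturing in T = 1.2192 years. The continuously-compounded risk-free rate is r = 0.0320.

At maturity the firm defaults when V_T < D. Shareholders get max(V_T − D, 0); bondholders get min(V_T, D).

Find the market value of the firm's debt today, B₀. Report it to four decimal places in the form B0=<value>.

B0=114.0245

d₁ = [ln(V₀/D) + (r + σ²/2)T] / (σ√T)
   = [ln(164.4991/127.9310) + (0.0320 + 0.5·0.3898²)·1.2192] / (0.3898·√1.2192)
   = [0.251414 + 0.131639] / 0.430407 = 0.889980
d₂ = d₁ − σ√T = 0.889980 − 0.430407 = 0.459573
N(d₁) = 0.813262,  N(d₂) = 0.677089,  e^(−rT) = 0.961737
E₀ = V₀·N(d₁) − D·e^(−rT)·N(d₂)
   = 164.4991·0.813262 − 127.9310·0.961737·0.677089 = 50.474567
B₀ = V₀ − E₀ = 164.4991 − 50.474567 = 114.024533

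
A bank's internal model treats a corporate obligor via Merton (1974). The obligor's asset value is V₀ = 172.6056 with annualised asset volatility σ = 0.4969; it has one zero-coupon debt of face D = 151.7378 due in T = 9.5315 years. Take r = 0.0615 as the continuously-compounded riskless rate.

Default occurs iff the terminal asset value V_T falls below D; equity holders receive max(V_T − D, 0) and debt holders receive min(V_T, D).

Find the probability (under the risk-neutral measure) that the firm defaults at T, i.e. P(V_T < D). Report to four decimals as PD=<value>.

d₁ = [ln(V₀/D) + (r + σ²/2)T] / (σ√T)
   = [ln(172.6056/151.7378) + (0.0615 + 0.5·0.4969²)·9.5315] / (0.4969·√9.5315)
   = [0.128855 + 1.762897] / 1.534086 = 1.233146
d₂ = d₁ − σ√T = 1.233146 − 1.534086 = -0.300940
risk-neutral PD = N(−d₂) = N(0.300940) = 0.618270

PD=0.6183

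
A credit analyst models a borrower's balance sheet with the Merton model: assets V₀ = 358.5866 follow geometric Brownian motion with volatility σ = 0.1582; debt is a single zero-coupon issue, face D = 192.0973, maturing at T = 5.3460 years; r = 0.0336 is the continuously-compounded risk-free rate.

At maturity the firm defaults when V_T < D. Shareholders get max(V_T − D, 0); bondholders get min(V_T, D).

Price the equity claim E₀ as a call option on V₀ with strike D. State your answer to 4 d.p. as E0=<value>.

d₁ = [ln(V₀/D) + (r + σ²/2)T] / (σ√T)
   = [ln(358.5866/192.0973) + (0.0336 + 0.5·0.1582²)·5.3460] / (0.1582·√5.3460)
   = [0.624168 + 0.246523] / 0.365781 = 2.380364
d₂ = d₁ − σ√T = 2.380364 − 0.365781 = 2.014583
N(d₁) = 0.991352,  N(d₂) = 0.978026,  e^(−rT) = 0.835583
E₀ = V₀·N(d₁) − D·e^(−rT)·N(d₂)
   = 358.5866·0.991352 − 192.0973·0.835583·0.978026 = 198.499533

E0=198.4995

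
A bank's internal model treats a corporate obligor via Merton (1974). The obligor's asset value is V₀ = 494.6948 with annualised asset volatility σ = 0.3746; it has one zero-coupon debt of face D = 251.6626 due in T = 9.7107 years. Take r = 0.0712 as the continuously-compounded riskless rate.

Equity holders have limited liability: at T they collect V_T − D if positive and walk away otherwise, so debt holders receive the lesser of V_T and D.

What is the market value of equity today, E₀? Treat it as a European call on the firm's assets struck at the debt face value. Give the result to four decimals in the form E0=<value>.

d₁ = [ln(V₀/D) + (r + σ²/2)T] / (σ√T)
   = [ln(494.6948/251.6626) + (0.0712 + 0.5·0.3746²)·9.7107] / (0.3746·√9.7107)
   = [0.675852 + 1.372730] / 1.167328 = 1.754931
d₂ = d₁ − σ√T = 1.754931 − 1.167328 = 0.587603
N(d₁) = 0.960364,  N(d₂) = 0.721601,  e^(−rT) = 0.500873
E₀ = V₀·N(d₁) − D·e^(−rT)·N(d₂)
   = 494.6948·0.960364 − 251.6626·0.500873·0.721601 = 384.128756

E0=384.1288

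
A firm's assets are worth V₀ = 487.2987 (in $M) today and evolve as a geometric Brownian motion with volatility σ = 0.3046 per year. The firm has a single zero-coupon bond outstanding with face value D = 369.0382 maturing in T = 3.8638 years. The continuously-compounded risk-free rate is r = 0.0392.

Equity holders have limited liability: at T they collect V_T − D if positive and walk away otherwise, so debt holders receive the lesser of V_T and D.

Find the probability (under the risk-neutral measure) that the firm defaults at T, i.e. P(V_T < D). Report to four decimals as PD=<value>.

PD=0.3380

d₁ = [ln(V₀/D) + (r + σ²/2)T] / (σ√T)
   = [ln(487.2987/369.0382) + (0.0392 + 0.5·0.3046²)·3.8638] / (0.3046·√3.8638)
   = [0.277977 + 0.330705] / 0.598739 = 1.016607
d₂ = d₁ − σ√T = 1.016607 − 0.598739 = 0.417869
risk-neutral PD = N(−d₂) = N(-0.417869) = 0.338022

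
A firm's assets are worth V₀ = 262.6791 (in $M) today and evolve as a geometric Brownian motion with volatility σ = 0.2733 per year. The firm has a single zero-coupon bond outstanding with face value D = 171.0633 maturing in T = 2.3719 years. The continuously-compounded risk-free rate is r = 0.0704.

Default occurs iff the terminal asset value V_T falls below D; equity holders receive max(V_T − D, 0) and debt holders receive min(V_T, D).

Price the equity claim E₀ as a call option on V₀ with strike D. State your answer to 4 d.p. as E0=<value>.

E0=120.7844

d₁ = [ln(V₀/D) + (r + σ²/2)T] / (σ√T)
   = [ln(262.6791/171.0633) + (0.0704 + 0.5·0.2733²)·2.3719] / (0.2733·√2.3719)
   = [0.428899 + 0.255564] / 0.420909 = 1.626156
d₂ = d₁ − σ√T = 1.626156 − 0.420909 = 1.205248
N(d₁) = 0.948042,  N(d₂) = 0.885946,  e^(−rT) = 0.846215
E₀ = V₀·N(d₁) − D·e^(−rT)·N(d₂)
   = 262.6791·0.948042 − 171.0633·0.846215·0.885946 = 120.784445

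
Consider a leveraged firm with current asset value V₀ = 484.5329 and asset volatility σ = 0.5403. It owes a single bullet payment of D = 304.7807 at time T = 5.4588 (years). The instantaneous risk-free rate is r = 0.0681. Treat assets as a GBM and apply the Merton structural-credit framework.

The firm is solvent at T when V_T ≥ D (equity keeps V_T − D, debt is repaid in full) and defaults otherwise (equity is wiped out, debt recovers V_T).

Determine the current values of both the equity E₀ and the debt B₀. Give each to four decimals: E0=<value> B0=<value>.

d₁ = [ln(V₀/D) + (r + σ²/2)T] / (σ√T)
   = [ln(484.5329/304.7807) + (0.0681 + 0.5·0.5403²)·5.4588] / (0.5403·√5.4588)
   = [0.463593 + 1.168522] / 1.262361 = 1.292907
d₂ = d₁ − σ√T = 1.292907 − 1.262361 = 0.030546
N(d₁) = 0.901978,  N(d₂) = 0.512184,  e^(−rT) = 0.689531
E₀ = V₀·N(d₁) − D·e^(−rT)·N(d₂)
   = 484.5329·0.901978 − 304.7807·0.689531·0.512184 = 329.399823
B₀ = V₀ − E₀ = 484.5329 − 329.399823 = 155.133077

E0=329.3998 B0=155.1331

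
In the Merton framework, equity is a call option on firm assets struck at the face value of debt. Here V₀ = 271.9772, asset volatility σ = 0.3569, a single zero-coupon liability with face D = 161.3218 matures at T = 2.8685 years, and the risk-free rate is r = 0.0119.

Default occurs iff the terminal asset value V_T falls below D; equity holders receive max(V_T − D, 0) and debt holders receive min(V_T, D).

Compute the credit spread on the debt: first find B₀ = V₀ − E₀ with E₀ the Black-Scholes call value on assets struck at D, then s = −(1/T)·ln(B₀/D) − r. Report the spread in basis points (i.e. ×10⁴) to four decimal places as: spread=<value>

spread=272.0145

d₁ = [ln(V₀/D) + (r + σ²/2)T] / (σ√T)
   = [ln(271.9772/161.3218) + (0.0119 + 0.5·0.3569²)·2.8685] / (0.3569·√2.8685)
   = [0.522317 + 0.216826] / 0.604469 = 1.222798
d₂ = d₁ − σ√T = 1.222798 − 0.604469 = 0.618329
N(d₁) = 0.889297,  N(d₂) = 0.731821,  e^(−rT) = 0.966441
E₀ = V₀·N(d₁) − D·e^(−rT)·N(d₂)
   = 271.9772·0.889297 − 161.3218·0.966441·0.731821 = 127.771806
B₀ = V₀ − E₀ = 271.9772 − 127.771806 = 144.205394
spread = −(1/T)·ln(B₀/D) − r = −(1/2.8685)·ln(144.205394/161.3218) − 0.0119 = 0.02720145
in basis points: 0.02720145 × 10⁴ = 272.0145 bp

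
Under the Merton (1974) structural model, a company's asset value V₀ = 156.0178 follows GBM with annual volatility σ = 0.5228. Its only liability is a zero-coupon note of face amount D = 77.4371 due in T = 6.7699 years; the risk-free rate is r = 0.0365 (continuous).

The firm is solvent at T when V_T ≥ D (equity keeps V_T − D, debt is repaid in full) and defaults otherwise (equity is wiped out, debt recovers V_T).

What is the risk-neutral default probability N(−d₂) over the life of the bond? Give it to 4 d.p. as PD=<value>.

d₁ = [ln(V₀/D) + (r + σ²/2)T] / (σ√T)
   = [ln(156.0178/77.4371) + (0.0365 + 0.5·0.5228²)·6.7699] / (0.5228·√6.7699)
   = [0.700504 + 1.172275] / 1.360275 = 1.376765
d₂ = d₁ − σ√T = 1.376765 − 1.360275 = 0.016490
risk-neutral PD = N(−d₂) = N(-0.016490) = 0.493422

PD=0.4934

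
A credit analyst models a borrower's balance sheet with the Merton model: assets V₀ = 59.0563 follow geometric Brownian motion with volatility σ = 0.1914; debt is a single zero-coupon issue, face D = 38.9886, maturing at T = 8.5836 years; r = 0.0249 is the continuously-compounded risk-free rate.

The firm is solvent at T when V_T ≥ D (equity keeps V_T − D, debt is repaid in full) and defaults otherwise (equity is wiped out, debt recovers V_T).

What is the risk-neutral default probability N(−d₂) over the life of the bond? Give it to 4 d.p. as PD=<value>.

d₁ = [ln(V₀/D) + (r + σ²/2)T] / (σ√T)
   = [ln(59.0563/38.9886) + (0.0249 + 0.5·0.1914²)·8.5836] / (0.1914·√8.5836)
   = [0.415222 + 0.370957] / 0.560760 = 1.401990
d₂ = d₁ − σ√T = 1.401990 − 0.560760 = 0.841230
risk-neutral PD = N(−d₂) = N(-0.841230) = 0.200109

PD=0.2001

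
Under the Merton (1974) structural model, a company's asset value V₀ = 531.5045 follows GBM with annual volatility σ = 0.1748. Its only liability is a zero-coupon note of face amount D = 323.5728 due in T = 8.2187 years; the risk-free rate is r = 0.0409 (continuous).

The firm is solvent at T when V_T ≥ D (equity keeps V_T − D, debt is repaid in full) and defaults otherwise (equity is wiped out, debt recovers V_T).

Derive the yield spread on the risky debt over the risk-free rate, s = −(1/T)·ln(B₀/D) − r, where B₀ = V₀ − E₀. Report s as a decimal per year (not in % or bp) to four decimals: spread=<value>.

spread=0.0018

d₁ = [ln(V₀/D) + (r + σ²/2)T] / (σ√T)
   = [ln(531.5045/323.5728) + (0.0409 + 0.5·0.1748²)·8.2187] / (0.1748·√8.2187)
   = [0.496288 + 0.461706] / 0.501121 = 1.911700
d₂ = d₁ − σ√T = 1.911700 − 0.501121 = 1.410578
N(d₁) = 0.972043,  N(d₂) = 0.920815,  e^(−rT) = 0.714520
E₀ = V₀·N(d₁) − D·e^(−rT)·N(d₂)
   = 531.5045·0.972043 − 323.5728·0.714520·0.920815 = 303.753311
B₀ = V₀ − E₀ = 531.5045 − 303.753311 = 227.751189
spread = −(1/T)·ln(B₀/D) − r = −(1/8.2187)·ln(227.751189/323.5728) − 0.0409 = 0.00182821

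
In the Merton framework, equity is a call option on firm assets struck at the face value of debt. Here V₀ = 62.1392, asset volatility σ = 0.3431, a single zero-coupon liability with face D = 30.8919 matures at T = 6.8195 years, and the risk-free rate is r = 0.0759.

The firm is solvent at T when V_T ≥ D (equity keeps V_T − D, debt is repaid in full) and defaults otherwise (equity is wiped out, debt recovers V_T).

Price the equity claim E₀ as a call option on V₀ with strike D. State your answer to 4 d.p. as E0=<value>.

d₁ = [ln(V₀/D) + (r + σ²/2)T] / (σ√T)
   = [ln(62.1392/30.8919) + (0.0759 + 0.5·0.3431²)·6.8195] / (0.3431·√6.8195)
   = [0.698883 + 0.918988] / 0.895977 = 1.805705
d₂ = d₁ − σ√T = 1.805705 − 0.895977 = 0.909728
N(d₁) = 0.964518,  N(d₂) = 0.818517,  e^(−rT) = 0.595949
E₀ = V₀·N(d₁) − D·e^(−rT)·N(d₂)
   = 62.1392·0.964518 − 30.8919·0.595949·0.818517 = 44.865467

E0=44.8655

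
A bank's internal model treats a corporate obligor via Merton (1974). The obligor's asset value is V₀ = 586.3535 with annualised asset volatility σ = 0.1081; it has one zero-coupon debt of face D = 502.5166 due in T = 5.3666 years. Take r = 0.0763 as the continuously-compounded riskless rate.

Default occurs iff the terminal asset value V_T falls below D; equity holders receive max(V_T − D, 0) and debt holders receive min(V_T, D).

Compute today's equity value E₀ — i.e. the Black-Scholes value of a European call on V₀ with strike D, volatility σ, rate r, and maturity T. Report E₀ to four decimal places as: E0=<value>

E0=253.1464

d₁ = [ln(V₀/D) + (r + σ²/2)T] / (σ√T)
   = [ln(586.3535/502.5166) + (0.0763 + 0.5·0.1081²)·5.3666] / (0.1081·√5.3666)
   = [0.154294 + 0.440828] / 0.250424 = 2.376460
d₂ = d₁ − σ√T = 2.376460 − 0.250424 = 2.126036
N(d₁) = 0.991260,  N(d₂) = 0.983250,  e^(−rT) = 0.664001
E₀ = V₀·N(d₁) − D·e^(−rT)·N(d₂)
   = 586.3535·0.991260 − 502.5166·0.664001·0.983250 = 253.146369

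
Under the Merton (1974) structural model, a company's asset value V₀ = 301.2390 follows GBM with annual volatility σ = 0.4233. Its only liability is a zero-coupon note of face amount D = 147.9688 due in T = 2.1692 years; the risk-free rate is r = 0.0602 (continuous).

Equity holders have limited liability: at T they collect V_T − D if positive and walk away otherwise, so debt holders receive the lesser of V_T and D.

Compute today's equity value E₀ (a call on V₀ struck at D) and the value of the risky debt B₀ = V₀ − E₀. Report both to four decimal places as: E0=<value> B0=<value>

d₁ = [ln(V₀/D) + (r + σ²/2)T] / (σ√T)
   = [ln(301.2390/147.9688) + (0.0602 + 0.5·0.4233²)·2.1692] / (0.4233·√2.1692)
   = [0.710903 + 0.324928] / 0.623445 = 1.661462
d₂ = d₁ − σ√T = 1.661462 − 0.623445 = 1.038017
N(d₁) = 0.951690,  N(d₂) = 0.850369,  e^(−rT) = 0.877581
E₀ = V₀·N(d₁) − D·e^(−rT)·N(d₂)
   = 301.2390·0.951690 − 147.9688·0.877581·0.850369 = 176.261692
B₀ = V₀ − E₀ = 301.2390 − 176.261692 = 124.977308

E0=176.2617 B0=124.9773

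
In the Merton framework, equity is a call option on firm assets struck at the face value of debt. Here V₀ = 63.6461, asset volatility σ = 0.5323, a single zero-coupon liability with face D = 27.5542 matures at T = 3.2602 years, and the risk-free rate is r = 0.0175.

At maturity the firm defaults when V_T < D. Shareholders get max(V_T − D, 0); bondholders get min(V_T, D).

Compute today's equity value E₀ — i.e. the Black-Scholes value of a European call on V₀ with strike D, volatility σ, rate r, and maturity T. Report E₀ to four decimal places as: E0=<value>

d₁ = [ln(V₀/D) + (r + σ²/2)T] / (σ√T)
   = [ln(63.6461/27.5542) + (0.0175 + 0.5·0.5323²)·3.2602] / (0.5323·√3.2602)
   = [0.837183 + 0.518931] / 0.961122 = 1.410970
d₂ = d₁ − σ√T = 1.410970 − 0.961122 = 0.449848
N(d₁) = 0.920873,  N(d₂) = 0.673590,  e^(−rT) = 0.944544
E₀ = V₀·N(d₁) − D·e^(−rT)·N(d₂)
   = 63.6461·0.920873 − 27.5542·0.944544·0.673590 = 41.079046

E0=41.0790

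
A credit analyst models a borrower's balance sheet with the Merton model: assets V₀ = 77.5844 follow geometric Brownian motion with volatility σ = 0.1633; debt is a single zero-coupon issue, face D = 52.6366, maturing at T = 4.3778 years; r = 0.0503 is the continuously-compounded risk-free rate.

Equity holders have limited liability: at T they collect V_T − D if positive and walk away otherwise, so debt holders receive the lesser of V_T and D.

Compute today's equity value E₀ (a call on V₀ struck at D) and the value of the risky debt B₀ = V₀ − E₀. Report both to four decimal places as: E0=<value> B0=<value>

E0=35.6415 B0=41.9429

d₁ = [ln(V₀/D) + (r + σ²/2)T] / (σ√T)
   = [ln(77.5844/52.6366) + (0.0503 + 0.5·0.1633²)·4.3778] / (0.1633·√4.3778)
   = [0.387955 + 0.278574] / 0.341676 = 1.950765
d₂ = d₁ − σ√T = 1.950765 − 0.341676 = 1.609090
N(d₁) = 0.974458,  N(d₂) = 0.946202,  e^(−rT) = 0.802356
E₀ = V₀·N(d₁) − D·e^(−rT)·N(d₂)
   = 77.5844·0.974458 − 52.6366·0.802356·0.946202 = 35.641511
B₀ = V₀ − E₀ = 77.5844 − 35.641511 = 41.942889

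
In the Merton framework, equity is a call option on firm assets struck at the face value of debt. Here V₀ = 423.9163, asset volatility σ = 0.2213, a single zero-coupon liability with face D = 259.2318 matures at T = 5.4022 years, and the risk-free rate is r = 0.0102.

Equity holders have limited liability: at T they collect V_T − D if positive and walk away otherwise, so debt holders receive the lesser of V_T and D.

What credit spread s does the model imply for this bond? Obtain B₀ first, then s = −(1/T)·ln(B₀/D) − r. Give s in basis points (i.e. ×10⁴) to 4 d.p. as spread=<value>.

d₁ = [ln(V₀/D) + (r + σ²/2)T] / (σ√T)
   = [ln(423.9163/259.2318) + (0.0102 + 0.5·0.2213²)·5.4022] / (0.2213·√5.4022)
   = [0.491813 + 0.187385] / 0.514359 = 1.320475
d₂ = d₁ − σ√T = 1.320475 − 0.514359 = 0.806115
N(d₁) = 0.906662,  N(d₂) = 0.789912,  e^(−rT) = 0.946388
E₀ = V₀·N(d₁) − D·e^(−rT)·N(d₂)
   = 423.9163·0.906662 − 259.2318·0.946388·0.789912 = 190.556525
B₀ = V₀ − E₀ = 423.9163 − 190.556525 = 233.359775
spread = −(1/T)·ln(B₀/D) − r = −(1/5.4022)·ln(233.359775/259.2318) − 0.0102 = 0.00926268
in basis points: 0.00926268 × 10⁴ = 92.6268 bp

spread=92.6268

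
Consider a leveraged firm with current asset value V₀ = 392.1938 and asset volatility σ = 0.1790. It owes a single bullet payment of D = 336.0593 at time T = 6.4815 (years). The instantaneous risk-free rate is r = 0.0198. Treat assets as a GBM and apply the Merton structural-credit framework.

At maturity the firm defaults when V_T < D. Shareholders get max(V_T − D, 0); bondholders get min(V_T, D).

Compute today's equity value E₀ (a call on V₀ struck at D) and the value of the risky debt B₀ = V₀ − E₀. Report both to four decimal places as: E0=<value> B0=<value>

d₁ = [ln(V₀/D) + (r + σ²/2)T] / (σ√T)
   = [ln(392.1938/336.0593) + (0.0198 + 0.5·0.1790²)·6.4815] / (0.1790·√6.4815)
   = [0.154468 + 0.232171] / 0.455712 = 0.848428
d₂ = d₁ − σ√T = 0.848428 − 0.455712 = 0.392716
N(d₁) = 0.801900,  N(d₂) = 0.652735,  e^(−rT) = 0.879560
E₀ = V₀·N(d₁) − D·e^(−rT)·N(d₂)
   = 392.1938·0.801900 − 336.0593·0.879560·0.652735 = 121.562013
B₀ = V₀ − E₀ = 392.1938 − 121.562013 = 270.631787

E0=121.5620 B0=270.6318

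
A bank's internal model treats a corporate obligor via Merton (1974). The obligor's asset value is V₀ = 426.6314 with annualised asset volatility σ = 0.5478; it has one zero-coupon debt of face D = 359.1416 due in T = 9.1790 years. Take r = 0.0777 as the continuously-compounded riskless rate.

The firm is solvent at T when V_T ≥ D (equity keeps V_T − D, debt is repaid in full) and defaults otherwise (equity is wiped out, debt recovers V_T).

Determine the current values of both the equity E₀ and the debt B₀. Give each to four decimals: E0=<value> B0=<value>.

d₁ = [ln(V₀/D) + (r + σ²/2)T] / (σ√T)
   = [ln(426.6314/359.1416) + (0.0777 + 0.5·0.5478²)·9.1790] / (0.5478·√9.1790)
   = [0.172204 + 2.090448] / 1.659662 = 1.363320
d₂ = d₁ − σ√T = 1.363320 − 1.659662 = -0.296342
N(d₁) = 0.913609,  N(d₂) = 0.383485,  e^(−rT) = 0.490069
E₀ = V₀·N(d₁) − D·e^(−rT)·N(d₂)
   = 426.6314·0.913609 − 359.1416·0.490069·0.383485 = 322.279456
B₀ = V₀ − E₀ = 426.6314 − 322.279456 = 104.351944

E0=322.2795 B0=104.3519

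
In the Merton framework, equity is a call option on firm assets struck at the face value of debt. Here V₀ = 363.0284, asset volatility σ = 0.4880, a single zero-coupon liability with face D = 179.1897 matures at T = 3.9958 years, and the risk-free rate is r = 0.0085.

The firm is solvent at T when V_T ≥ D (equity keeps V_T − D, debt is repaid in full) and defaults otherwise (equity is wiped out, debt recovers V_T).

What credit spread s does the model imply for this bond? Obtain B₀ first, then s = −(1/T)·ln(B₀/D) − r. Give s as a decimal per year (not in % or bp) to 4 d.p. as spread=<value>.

d₁ = [ln(V₀/D) + (r + σ²/2)T] / (σ√T)
   = [ln(363.0284/179.1897) + (0.0085 + 0.5·0.4880²)·3.9958] / (0.4880·√3.9958)
   = [0.706036 + 0.509752] / 0.975487 = 1.246339
d₂ = d₁ − σ√T = 1.246339 − 0.975487 = 0.270852
N(d₁) = 0.893680,  N(d₂) = 0.606747,  e^(−rT) = 0.966606
E₀ = V₀·N(d₁) − D·e^(−rT)·N(d₂)
   = 363.0284·0.893680 − 179.1897·0.966606·0.606747 = 219.339035
B₀ = V₀ − E₀ = 363.0284 − 219.339035 = 143.689365
spread = −(1/T)·ln(B₀/D) − r = −(1/3.9958)·ln(143.689365/179.1897) − 0.0085 = 0.04675583

spread=0.0468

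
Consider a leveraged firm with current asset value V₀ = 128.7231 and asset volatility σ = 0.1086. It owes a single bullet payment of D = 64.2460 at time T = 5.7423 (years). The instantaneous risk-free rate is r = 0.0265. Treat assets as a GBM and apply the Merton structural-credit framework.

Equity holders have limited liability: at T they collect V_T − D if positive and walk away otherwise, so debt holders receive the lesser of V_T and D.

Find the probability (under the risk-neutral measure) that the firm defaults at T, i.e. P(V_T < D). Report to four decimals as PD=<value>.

PD=0.0009

d₁ = [ln(V₀/D) + (r + σ²/2)T] / (σ√T)
   = [ln(128.7231/64.2460) + (0.0265 + 0.5·0.1086²)·5.7423] / (0.1086·√5.7423)
   = [0.694944 + 0.186033] / 0.260239 = 3.385259
d₂ = d₁ − σ√T = 3.385259 − 0.260239 = 3.125020
risk-neutral PD = N(−d₂) = N(-3.125020) = 0.000889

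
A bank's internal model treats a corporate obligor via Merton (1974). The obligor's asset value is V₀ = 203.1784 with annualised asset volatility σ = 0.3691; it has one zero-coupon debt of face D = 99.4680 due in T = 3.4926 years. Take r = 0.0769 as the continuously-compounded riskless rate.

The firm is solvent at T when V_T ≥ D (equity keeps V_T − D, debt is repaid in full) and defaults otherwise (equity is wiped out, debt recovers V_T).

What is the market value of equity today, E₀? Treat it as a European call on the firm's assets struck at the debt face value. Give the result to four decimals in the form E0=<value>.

d₁ = [ln(V₀/D) + (r + σ²/2)T] / (σ√T)
   = [ln(203.1784/99.4680) + (0.0769 + 0.5·0.3691²)·3.4926] / (0.3691·√3.4926)
   = [0.714248 + 0.506488] / 0.689793 = 1.769715
d₂ = d₁ − σ√T = 1.769715 − 0.689793 = 1.079923
N(d₁) = 0.961613,  N(d₂) = 0.859912,  e^(−rT) = 0.764464
E₀ = V₀·N(d₁) − D·e^(−rT)·N(d₂)
   = 203.1784·0.961613 − 99.4680·0.764464·0.859912 = 129.991537

E0=129.9915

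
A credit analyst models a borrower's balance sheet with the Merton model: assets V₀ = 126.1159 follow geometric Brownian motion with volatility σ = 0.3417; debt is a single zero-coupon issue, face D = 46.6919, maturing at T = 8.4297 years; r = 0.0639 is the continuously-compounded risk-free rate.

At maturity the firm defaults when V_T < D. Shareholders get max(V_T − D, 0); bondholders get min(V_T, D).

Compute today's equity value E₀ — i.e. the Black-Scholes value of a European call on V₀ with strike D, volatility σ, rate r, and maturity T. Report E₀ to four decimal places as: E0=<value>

d₁ = [ln(V₀/D) + (r + σ²/2)T] / (σ√T)
   = [ln(126.1159/46.6919) + (0.0639 + 0.5·0.3417²)·8.4297] / (0.3417·√8.4297)
   = [0.993631 + 1.030779] / 0.992090 = 2.040551
d₂ = d₁ − σ√T = 2.040551 − 0.992090 = 1.048461
N(d₁) = 0.979352,  N(d₂) = 0.852787,  e^(−rT) = 0.583531
E₀ = V₀·N(d₁) − D·e^(−rT)·N(d₂)
   = 126.1159·0.979352 − 46.6919·0.583531·0.852787 = 100.276717

E0=100.2767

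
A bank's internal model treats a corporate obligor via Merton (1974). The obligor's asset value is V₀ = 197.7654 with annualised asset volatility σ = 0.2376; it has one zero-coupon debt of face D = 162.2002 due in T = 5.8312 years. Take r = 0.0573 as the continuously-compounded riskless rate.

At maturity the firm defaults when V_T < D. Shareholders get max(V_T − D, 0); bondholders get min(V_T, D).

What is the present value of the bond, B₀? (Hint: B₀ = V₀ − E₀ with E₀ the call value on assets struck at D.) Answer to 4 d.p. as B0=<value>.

d₁ = [ln(V₀/D) + (r + σ²/2)T] / (σ√T)
   = [ln(197.7654/162.2002) + (0.0573 + 0.5·0.2376²)·5.8312] / (0.2376·√5.8312)
   = [0.198250 + 0.498724] / 0.573754 = 1.214763
d₂ = d₁ − σ√T = 1.214763 − 0.573754 = 0.641009
N(d₁) = 0.887772,  N(d₂) = 0.739242,  e^(−rT) = 0.715962
E₀ = V₀·N(d₁) − D·e^(−rT)·N(d₂)
   = 197.7654·0.887772 − 162.2002·0.715962·0.739242 = 89.722965
B₀ = V₀ − E₀ = 197.7654 − 89.722965 = 108.042435

B0=108.0424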